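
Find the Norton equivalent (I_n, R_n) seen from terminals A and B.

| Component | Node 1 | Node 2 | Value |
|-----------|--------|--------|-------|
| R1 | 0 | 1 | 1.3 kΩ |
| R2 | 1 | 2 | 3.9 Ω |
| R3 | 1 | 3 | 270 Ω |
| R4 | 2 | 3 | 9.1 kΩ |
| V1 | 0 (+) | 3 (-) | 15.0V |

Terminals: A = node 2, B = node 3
Find the Thévenin equivalent first; then I_n = V_th/R_th and R_n = R_th.
Step 1 — V_th is the open-circuit voltage V_A - V_B (nothing connected across the terminals).
Nodal analysis, taking node 3 as the 0 V reference.
Source V1 fixes V_0 = 15 V.
KCL at each unknown node (sum of currents leaving = 0; resistances in Ω):
  Node 1: (V_1 - 15)/1300 + (V_1 - V_2)/3.9 + (V_1 - 0)/270 = 0
  Node 2: (V_2 - V_1)/3.9 + (V_2 - 0)/9100 = 0
Collecting terms (coefficients in siemens):
  0.2609·V_1 - 0.2564·V_2 = 0.01154
  0.2565·V_2 - 0.2564·V_1 = 0
Determinant D = (0.2609)(0.2565) - (-0.2564)(-0.2564) = 0.001176
V_1 = [(0.01154)(0.2565) - (-0.2564)(0)]/D = 2.518 V
V_2 = [(0.2609)(0) - (0.01154)(-0.2564)]/D = 2.517 V
V_th = V_2 - V_3 = 2.517 - 0 = 2.517 V
Step 2 — R_th: zero the source — replace V1 by a short circuit (node 3 merges into node 0) — and find the resistance seen between A (node 2) and B (node 0).
Reduce the network between node 2 (A) and node 0 (B) by series/parallel combination:
  Rp1 = R1 ‖ R3 (parallel, both between nodes 0 and 1) = 1/(1/1300 + 1/270) = 223.6 Ω
  Rs1 = R2 + Rp1 (series, joined only at node 1) = 3.9 + 223.6 = 227.5 Ω
  Rp2 = R4 ‖ Rs1 (parallel, both between nodes 0 and 2) = 1/(1/9100 + 1/227.5) = 221.9 Ω
R_th = 221.9 Ω
I_n = V_th/R_th = 2.517/221.9 = 0.01134 A, and R_n = R_th = 221.9 Ω

Final answer: I_n = 0.01134 A, R_n = 221.9 Ω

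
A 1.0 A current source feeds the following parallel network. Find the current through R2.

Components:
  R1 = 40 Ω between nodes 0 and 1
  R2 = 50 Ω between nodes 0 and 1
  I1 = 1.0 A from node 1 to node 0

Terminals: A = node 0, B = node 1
All resistors sit directly between nodes 0 and 1, so they are in parallel and share one voltage V; the full source current 1 A splits among them.
1/R_par = 1/40 + 1/50 = 0.045 S  =>  R_par = 22.22 Ω
V = I × R_par = 1 × 22.22 = 22.22 V
I_R2 = V/R2 = 22.22/50 = 0.4444 A

Final answer: 0.4444 A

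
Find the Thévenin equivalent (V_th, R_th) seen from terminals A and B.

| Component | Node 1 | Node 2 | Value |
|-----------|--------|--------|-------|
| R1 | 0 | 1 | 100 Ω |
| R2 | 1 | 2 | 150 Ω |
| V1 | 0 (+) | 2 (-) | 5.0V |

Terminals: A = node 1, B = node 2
Step 1 — V_th is the open-circuit voltage V_A - V_B (nothing connected across the terminals).
Nodal analysis, taking node 2 as the 0 V reference.
Source V1 fixes V_0 = 5 V.
KCL at each unknown node (sum of currents leaving = 0; resistances in Ω):
  Node 1: (V_1 - 5)/100 + (V_1 - 0)/150 = 0
Collecting terms: 0.01667 × V_1 = 0.05  =>  V_1 = 3 V
V_th = V_1 - V_2 = 3 - 0 = 3 V
Step 2 — R_th: zero the source — replace V1 by a short circuit (node 2 merges into node 0) — and find the resistance seen between A (node 1) and B (node 0).
Reduce the network between node 1 (A) and node 0 (B) by series/parallel combination:
  Rp1 = R1 ‖ R2 (parallel, both between nodes 0 and 1) = 1/(1/100 + 1/150) = 60 Ω
R_th = 60 Ω

Final answer: V_th = 3 V, R_th = 60 Ω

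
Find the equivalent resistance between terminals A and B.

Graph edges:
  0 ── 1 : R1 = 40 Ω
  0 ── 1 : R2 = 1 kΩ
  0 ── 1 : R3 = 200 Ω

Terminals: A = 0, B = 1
Reduce the network between node 0 (A) and node 1 (B) by series/parallel combination:
  Rp1 = R1 ‖ R2 ‖ R3 (parallel, all between nodes 0 and 1) = 1/(1/40 + 1/1000 + 1/200) = 32.26 Ω
R_eq = 32.26 Ω

Final answer: 32.26 Ω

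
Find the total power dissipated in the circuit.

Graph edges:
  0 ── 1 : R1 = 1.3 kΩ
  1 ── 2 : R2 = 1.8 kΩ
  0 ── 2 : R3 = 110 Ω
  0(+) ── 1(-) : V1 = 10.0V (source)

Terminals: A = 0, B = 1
Nodal analysis, taking node 1 as the 0 V reference.
Source V1 fixes V_0 = 10 V.
KCL at each unknown node (sum of currents leaving = 0; resistances in Ω):
  Node 2: (V_2 - 0)/1800 + (V_2 - 10)/110 = 0
Collecting terms: 0.009646 × V_2 = 0.09091  =>  V_2 = 9.424 V
Power in each resistor, P = (ΔV)²/R:
  P_R1 = (10 - 0)²/1300 = 0.07692 W
  P_R2 = (0 - 9.424)²/1800 = 0.04934 W
  P_R3 = (10 - 9.424)²/110 = 0.003015 W
P_total = P_R1 + P_R2 + P_R3 = 0.1293 W

Final answer: 0.1293 W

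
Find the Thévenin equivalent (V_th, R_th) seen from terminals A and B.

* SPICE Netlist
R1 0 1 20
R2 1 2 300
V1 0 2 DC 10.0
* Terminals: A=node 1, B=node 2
Step 1 — V_th is the open-circuit voltage V_A - V_B (nothing connected across the terminals).
Nodal analysis, taking node 2 as the 0 V reference.
Source V1 fixes V_0 = 10 V.
KCL at each unknown node (sum of currents leaving = 0; resistances in Ω):
  Node 1: (V_1 - 10)/20 + (V_1 - 0)/300 = 0
Collecting terms: 0.05333 × V_1 = 0.5  =>  V_1 = 9.375 V
V_th = V_1 - V_2 = 9.375 - 0 = 9.375 V
Step 2 — R_th: zero the source — replace V1 by a short circuit (node 2 merges into node 0) — and find the resistance seen between A (node 1) and B (node 0).
Reduce the network between node 1 (A) and node 0 (B) by series/parallel combination:
  Rp1 = R1 ‖ R2 (parallel, both between nodes 0 and 1) = 1/(1/20 + 1/300) = 18.75 Ω
R_th = 18.75 Ω

Final answer: V_th = 9.375 V, R_th = 18.75 Ω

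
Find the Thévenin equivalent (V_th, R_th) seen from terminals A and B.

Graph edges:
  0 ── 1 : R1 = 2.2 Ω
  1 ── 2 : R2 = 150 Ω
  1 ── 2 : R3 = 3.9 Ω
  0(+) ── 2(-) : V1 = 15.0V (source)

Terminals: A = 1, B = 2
Step 1 — V_th is the open-circuit voltage V_A - V_B (nothing connected across the terminals).
Nodal analysis, taking node 2 as the 0 V reference.
Source V1 fixes V_0 = 15 V.
KCL at each unknown node (sum of currents leaving = 0; resistances in Ω):
  Node 1: (V_1 - 15)/2.2 + (V_1 - 0)/150 + (V_1 - 0)/3.9 = 0
Collecting terms: 0.7176 × V_1 = 6.818  =>  V_1 = 9.501 V
V_th = V_1 - V_2 = 9.501 - 0 = 9.501 V
Step 2 — R_th: zero the source — replace V1 by a short circuit (node 2 merges into node 0) — and find the resistance seen between A (node 1) and B (node 0).
Reduce the network between node 1 (A) and node 0 (B) by series/parallel combination:
  Rp1 = R1 ‖ R2 ‖ R3 (parallel, all between nodes 0 and 1) = 1/(1/2.2 + 1/150 + 1/3.9) = 1.393 Ω
R_th = 1.393 Ω

Final answer: V_th = 9.501 V, R_th = 1.393 Ω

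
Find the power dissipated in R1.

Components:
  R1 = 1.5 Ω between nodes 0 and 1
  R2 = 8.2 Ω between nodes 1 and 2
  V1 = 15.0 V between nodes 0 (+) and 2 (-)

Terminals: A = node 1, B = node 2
Nodal analysis, taking node 2 as the 0 V reference.
Source V1 fixes V_0 = 15 V.
KCL at each unknown node (sum of currents leaving = 0; resistances in Ω):
  Node 1: (V_1 - 15)/1.5 + (V_1 - 0)/8.2 = 0
Collecting terms: 0.7886 × V_1 = 10  =>  V_1 = 12.68 V
I_R1 = (V_0 - V_1)/R1 = (15 - 12.68)/1.5 = 1.546 A
P_R1 = I_R1² × R1 = (1.546)² × 1.5 = 3.587 W

Final answer: 3.587 W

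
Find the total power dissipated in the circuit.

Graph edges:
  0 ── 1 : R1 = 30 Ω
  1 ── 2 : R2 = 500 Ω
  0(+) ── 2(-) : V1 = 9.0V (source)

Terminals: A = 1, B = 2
Nodal analysis, taking node 2 as the 0 V reference.
Source V1 fixes V_0 = 9 V.
KCL at each unknown node (sum of currents leaving = 0; resistances in Ω):
  Node 1: (V_1 - 9)/30 + (V_1 - 0)/500 = 0
Collecting terms: 0.03533 × V_1 = 0.3  =>  V_1 = 8.491 V
Power in each resistor, P = (ΔV)²/R:
  P_R1 = (9 - 8.491)²/30 = 0.008651 W
  P_R2 = (8.491 - 0)²/500 = 0.1442 W
P_total = P_R1 + P_R2 = 0.1528 W

Final answer: 0.1528 W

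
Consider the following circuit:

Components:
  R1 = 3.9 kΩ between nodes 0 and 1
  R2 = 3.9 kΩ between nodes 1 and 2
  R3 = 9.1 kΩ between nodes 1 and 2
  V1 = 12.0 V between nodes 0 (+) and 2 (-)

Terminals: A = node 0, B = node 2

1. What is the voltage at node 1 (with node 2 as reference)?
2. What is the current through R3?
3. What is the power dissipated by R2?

Nodal analysis, taking node 2 as the 0 V reference.
Source V1 fixes V_0 = 12 V.
KCL at each unknown node (sum of currents leaving = 0; resistances in Ω):
  Node 1: (V_1 - 12)/3900 + (V_1 - 0)/3900 + (V_1 - 0)/9100 = 0
Collecting terms: 0.0006227 × V_1 = 0.003077  =>  V_1 = 4.941 V
Part 1:
  Read off the nodal solution: V_1 = 4.941 V
Part 2:
  I_R3 = (V_1 - V_2)/R3 = (4.941 - 0)/9100 = 0.000543 A
  Magnitude: I_R3 = 0.000543 A
Part 3:
  I_R2 = (V_1 - V_2)/R2 = (4.941 - 0)/3900 = 0.001267 A
  P_R2 = I_R2² × R2 = (0.001267)² × 3900 = 0.00626 W

Final answers:
1. V_1 = 4.941 V
2. I_R3 = 0.000543 A
3. P_R2 = 0.00626 W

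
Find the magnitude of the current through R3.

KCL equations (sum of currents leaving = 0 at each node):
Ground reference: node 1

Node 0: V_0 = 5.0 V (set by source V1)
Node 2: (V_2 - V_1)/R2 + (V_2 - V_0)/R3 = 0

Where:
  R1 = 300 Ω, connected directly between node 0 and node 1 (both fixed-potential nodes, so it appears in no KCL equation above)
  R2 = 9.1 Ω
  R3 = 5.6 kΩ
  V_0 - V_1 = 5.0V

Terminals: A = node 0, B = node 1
Nodal analysis, taking node 1 as the 0 V reference.
Source V1 fixes V_0 = 5 V.
KCL at each unknown node (sum of currents leaving = 0; resistances in Ω):
  Node 2: (V_2 - 0)/9.1 + (V_2 - 5)/5600 = 0
Collecting terms: 0.1101 × V_2 = 0.0008929  =>  V_2 = 0.008112 V
I_R3 = (V_0 - V_2)/R3 = (5 - 0.008112)/5600 = 0.0008914 A
|I_R3| = 0.0008914 A

Final answer: |I_R3| = 0.0008914 A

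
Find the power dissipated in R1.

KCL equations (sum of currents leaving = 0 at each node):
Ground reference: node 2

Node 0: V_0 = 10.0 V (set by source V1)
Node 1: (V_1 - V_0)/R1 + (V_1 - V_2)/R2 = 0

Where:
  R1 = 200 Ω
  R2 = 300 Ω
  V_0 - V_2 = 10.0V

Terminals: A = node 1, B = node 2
Nodal analysis, taking node 2 as the 0 V reference.
Source V1 fixes V_0 = 10 V.
KCL at each unknown node (sum of currents leaving = 0; resistances in Ω):
  Node 1: (V_1 - 10)/200 + (V_1 - 0)/300 = 0
Collecting terms: 0.008333 × V_1 = 0.05  =>  V_1 = 6 V
I_R1 = (V_0 - V_1)/R1 = (10 - 6)/200 = 0.02 A
P_R1 = I_R1² × R1 = (0.02)² × 200 = 0.08 W

Final answer: 0.08 W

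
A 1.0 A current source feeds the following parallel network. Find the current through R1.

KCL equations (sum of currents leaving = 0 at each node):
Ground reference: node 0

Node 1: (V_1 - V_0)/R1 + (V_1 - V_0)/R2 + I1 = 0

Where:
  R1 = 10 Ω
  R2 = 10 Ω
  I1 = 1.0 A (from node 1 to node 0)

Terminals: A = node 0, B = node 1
All resistors sit directly between nodes 0 and 1, so they are in parallel and share one voltage V; the full source current 1 A splits among them.
1/R_par = 1/10 + 1/10 = 0.2 S  =>  R_par = 5 Ω
V = I × R_par = 1 × 5 = 5 V
I_R1 = V/R1 = 5/10 = 0.5 A

Final answer: 0.5 A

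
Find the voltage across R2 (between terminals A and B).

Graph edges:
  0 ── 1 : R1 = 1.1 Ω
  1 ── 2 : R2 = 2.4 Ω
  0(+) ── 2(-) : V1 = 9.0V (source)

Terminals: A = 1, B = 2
R1 and R2 are in series across V1 (node 0 → node 1 → node 2), and the output A–B is taken across R2, so this is a voltage divider.
Series current: I = V1/(R1 + R2) = 9/(1.1 + 2.4) = 9/3.5 = 2.571 A
V_R2 = I × R2 = V1 × R2/(R1 + R2) = 9 × 2.4/3.5 = 6.171 V

Final answer: 6.171 V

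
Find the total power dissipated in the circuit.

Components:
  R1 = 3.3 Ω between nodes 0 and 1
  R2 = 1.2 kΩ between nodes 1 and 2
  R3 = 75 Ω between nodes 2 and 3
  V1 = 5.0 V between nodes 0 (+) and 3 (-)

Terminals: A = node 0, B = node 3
Nodal analysis, taking node 3 as the 0 V reference.
Source V1 fixes V_0 = 5 V.
KCL at each unknown node (sum of currents leaving = 0; resistances in Ω):
  Node 1: (V_1 - 5)/3.3 + (V_1 - V_2)/1200 = 0
  Node 2: (V_2 - V_1)/1200 + (V_2 - 0)/75 = 0
Collecting terms (coefficients in siemens):
  0.3039·V_1 - 0.0008333·V_2 = 1.515
  0.01417·V_2 - 0.0008333·V_1 = 0
Determinant D = (0.3039)(0.01417) - (-0.0008333)(-0.0008333) = 0.004304
V_1 = [(1.515)(0.01417) - (-0.0008333)(0)]/D = 4.987 V
V_2 = [(0.3039)(0) - (1.515)(-0.0008333)]/D = 0.2934 V
Power in each resistor, P = (ΔV)²/R:
  P_R1 = (5 - 4.987)²/3.3 = 0.00005049 W
  P_R2 = (4.987 - 0.2934)²/1200 = 0.01836 W
  P_R3 = (0.2934 - 0)²/75 = 0.001147 W
P_total = P_R1 + P_R2 + P_R3 = 0.01956 W

Final answer: 0.01956 W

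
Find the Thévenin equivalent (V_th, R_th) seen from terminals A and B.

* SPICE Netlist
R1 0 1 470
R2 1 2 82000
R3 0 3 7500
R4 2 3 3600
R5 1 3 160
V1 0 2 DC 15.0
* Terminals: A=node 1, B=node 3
Step 1 — V_th is the open-circuit voltage V_A - V_B (nothing connected across the terminals).
Nodal analysis, taking node 2 as the 0 V reference.
Source V1 fixes V_0 = 15 V.
KCL at each unknown node (sum of currents leaving = 0; resistances in Ω):
  Node 1: (V_1 - 15)/470 + (V_1 - 0)/82000 + (V_1 - V_3)/160 = 0
  Node 3: (V_3 - 15)/7500 + (V_3 - 0)/3600 + (V_3 - V_1)/160 = 0
Collecting terms (coefficients in siemens):
  0.00839·V_1 - 0.00625·V_3 = 0.03191
  0.006661·V_3 - 0.00625·V_1 = 0.002
Determinant D = (0.00839)(0.006661) - (-0.00625)(-0.00625) = 0.00001682
V_1 = [(0.03191)(0.006661) - (-0.00625)(0.002)]/D = 13.38 V
V_3 = [(0.00839)(0.002) - (0.03191)(-0.00625)]/D = 12.85 V
V_th = V_1 - V_3 = 13.38 - 12.85 = 0.5255 V
Step 2 — R_th: zero the source — replace V1 by a short circuit (node 2 merges into node 0) — and find the resistance seen between A (node 1) and B (node 3).
Reduce the network between node 1 (A) and node 3 (B) by series/parallel combination:
  Rp1 = R1 ‖ R2 (parallel, both between nodes 0 and 1) = 1/(1/470 + 1/82000) = 467.3 Ω
  Rp2 = R3 ‖ R4 (parallel, both between nodes 0 and 3) = 1/(1/7500 + 1/3600) = 2432 Ω
  Rs1 = Rp1 + Rp2 (series, joined only at node 0) = 467.3 + 2432 = 2900 Ω
  Rp3 = R5 ‖ Rs1 (parallel, both between nodes 1 and 3) = 1/(1/160 + 1/2900) = 151.6 Ω
R_th = 151.6 Ω

Final answer: V_th = 0.5255 V, R_th = 151.6 Ω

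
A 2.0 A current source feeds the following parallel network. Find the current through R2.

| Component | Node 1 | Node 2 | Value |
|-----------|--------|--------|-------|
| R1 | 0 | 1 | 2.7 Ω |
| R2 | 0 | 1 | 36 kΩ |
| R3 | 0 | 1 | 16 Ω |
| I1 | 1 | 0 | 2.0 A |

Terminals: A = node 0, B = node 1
All resistors sit directly between nodes 0 and 1, so they are in parallel and share one voltage V; the full source current 2 A splits among them.
1/R_par = 1/2.7 + 1/36000 + 1/16 = 0.4329 S  =>  R_par = 2.31 Ω
V = I × R_par = 2 × 2.31 = 4.62 V
I_R2 = V/R2 = 4.62/36000 = 0.0001283 A

Final answer: 0.0001283 A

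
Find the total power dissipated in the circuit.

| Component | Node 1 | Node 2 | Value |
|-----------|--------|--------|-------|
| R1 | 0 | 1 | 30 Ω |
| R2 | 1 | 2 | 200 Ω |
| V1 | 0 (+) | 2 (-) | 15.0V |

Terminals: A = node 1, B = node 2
Nodal analysis, taking node 2 as the 0 V reference.
Source V1 fixes V_0 = 15 V.
KCL at each unknown node (sum of currents leaving = 0; resistances in Ω):
  Node 1: (V_1 - 15)/30 + (V_1 - 0)/200 = 0
Collecting terms: 0.03833 × V_1 = 0.5  =>  V_1 = 13.04 V
Power in each resistor, P = (ΔV)²/R:
  P_R1 = (15 - 13.04)²/30 = 0.1276 W
  P_R2 = (13.04 - 0)²/200 = 0.8507 W
P_total = P_R1 + P_R2 = 0.9783 W

Final answer: 0.9783 W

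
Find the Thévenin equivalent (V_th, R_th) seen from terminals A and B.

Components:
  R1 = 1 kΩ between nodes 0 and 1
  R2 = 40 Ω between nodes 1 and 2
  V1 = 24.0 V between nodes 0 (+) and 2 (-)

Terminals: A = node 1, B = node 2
Step 1 — V_th is the open-circuit voltage V_A - V_B (nothing connected across the terminals).
Nodal analysis, taking node 2 as the 0 V reference.
Source V1 fixes V_0 = 24 V.
KCL at each unknown node (sum of currents leaving = 0; resistances in Ω):
  Node 1: (V_1 - 24)/1000 + (V_1 - 0)/40 = 0
Collecting terms: 0.026 × V_1 = 0.024  =>  V_1 = 0.9231 V
V_th = V_1 - V_2 = 0.9231 - 0 = 0.9231 V
Step 2 — R_th: zero the source — replace V1 by a short circuit (node 2 merges into node 0) — and find the resistance seen between A (node 1) and B (node 0).
Reduce the network between node 1 (A) and node 0 (B) by series/parallel combination:
  Rp1 = R1 ‖ R2 (parallel, both between nodes 0 and 1) = 1/(1/1000 + 1/40) = 38.46 Ω
R_th = 38.46 Ω

Final answer: V_th = 0.9231 V, R_th = 38.46 Ω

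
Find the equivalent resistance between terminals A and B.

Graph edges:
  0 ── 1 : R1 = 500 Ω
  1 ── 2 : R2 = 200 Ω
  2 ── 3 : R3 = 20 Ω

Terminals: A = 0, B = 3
Reduce the network between node 0 (A) and node 3 (B) by series/parallel combination:
  Rs1 = R1 + R2 (series, joined only at node 1) = 500 + 200 = 700 Ω
  Rs2 = R3 + Rs1 (series, joined only at node 2) = 20 + 700 = 720 Ω
R_eq = 720 Ω

Final answer: 720 Ω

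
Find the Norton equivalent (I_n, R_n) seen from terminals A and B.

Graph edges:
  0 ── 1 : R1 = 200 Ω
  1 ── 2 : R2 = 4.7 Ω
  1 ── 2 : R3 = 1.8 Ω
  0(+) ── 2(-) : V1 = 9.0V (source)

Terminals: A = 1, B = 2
Find the Thévenin equivalent first; then I_n = V_th/R_th and R_n = R_th.
Step 1 — V_th is the open-circuit voltage V_A - V_B (nothing connected across the terminals).
Nodal analysis, taking node 2 as the 0 V reference.
Source V1 fixes V_0 = 9 V.
KCL at each unknown node (sum of currents leaving = 0; resistances in Ω):
  Node 1: (V_1 - 9)/200 + (V_1 - 0)/4.7 + (V_1 - 0)/1.8 = 0
Collecting terms: 0.7733 × V_1 = 0.045  =>  V_1 = 0.05819 V
V_th = V_1 - V_2 = 0.05819 - 0 = 0.05819 V
Step 2 — R_th: zero the source — replace V1 by a short circuit (node 2 merges into node 0) — and find the resistance seen between A (node 1) and B (node 0).
Reduce the network between node 1 (A) and node 0 (B) by series/parallel combination:
  Rp1 = R1 ‖ R2 ‖ R3 (parallel, all between nodes 0 and 1) = 1/(1/200 + 1/4.7 + 1/1.8) = 1.293 Ω
R_th = 1.293 Ω
I_n = V_th/R_th = 0.05819/1.293 = 0.045 A, and R_n = R_th = 1.293 Ω

Final answer: I_n = 0.045 A, R_n = 1.293 Ω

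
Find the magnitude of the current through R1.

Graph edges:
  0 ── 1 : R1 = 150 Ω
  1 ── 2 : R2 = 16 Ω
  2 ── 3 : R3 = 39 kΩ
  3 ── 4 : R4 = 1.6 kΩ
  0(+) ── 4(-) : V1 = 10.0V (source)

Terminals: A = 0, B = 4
Nodal analysis, taking node 4 as the 0 V reference.
Source V1 fixes V_0 = 10 V.
KCL at each unknown node (sum of currents leaving = 0; resistances in Ω):
  Node 1: (V_1 - 10)/150 + (V_1 - V_2)/16 = 0
  Node 2: (V_2 - V_1)/16 + (V_2 - V_3)/39000 = 0
  Node 3: (V_3 - V_2)/39000 + (V_3 - 0)/1600 = 0
Collecting terms (coefficients in siemens):
  0.06917·V_1 - 0.0625·V_2 = 0.06667
  0.06253·V_2 - 0.0625·V_1 - 0.00002564·V_3 = 0
  0.0006506·V_3 - 0.00002564·V_2 = 0
Solving these 3 simultaneous equations (Gaussian elimination) gives:
  V_1 = 9.963 V, V_2 = 9.959 V, V_3 = 0.3925 V
I_R1 = (V_0 - V_1)/R1 = (10 - 9.963)/150 = 0.0002453 A
|I_R1| = 0.0002453 A

Final answer: |I_R1| = 0.0002453 A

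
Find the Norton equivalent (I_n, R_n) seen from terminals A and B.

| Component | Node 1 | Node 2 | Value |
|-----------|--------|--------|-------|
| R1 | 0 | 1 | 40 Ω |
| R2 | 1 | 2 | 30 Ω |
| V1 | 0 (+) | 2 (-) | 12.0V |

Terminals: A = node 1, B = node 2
Find the Thévenin equivalent first; then I_n = V_th/R_th and R_n = R_th.
Step 1 — V_th is the open-circuit voltage V_A - V_B (nothing connected across the terminals).
Nodal analysis, taking node 2 as the 0 V reference.
Source V1 fixes V_0 = 12 V.
KCL at each unknown node (sum of currents leaving = 0; resistances in Ω):
  Node 1: (V_1 - 12)/40 + (V_1 - 0)/30 = 0
Collecting terms: 0.05833 × V_1 = 0.3  =>  V_1 = 5.143 V
V_th = V_1 - V_2 = 5.143 - 0 = 5.143 V
Step 2 — R_th: zero the source — replace V1 by a short circuit (node 2 merges into node 0) — and find the resistance seen between A (node 1) and B (node 0).
Reduce the network between node 1 (A) and node 0 (B) by series/parallel combination:
  Rp1 = R1 ‖ R2 (parallel, both between nodes 0 and 1) = 1/(1/40 + 1/30) = 17.14 Ω
R_th = 17.14 Ω
I_n = V_th/R_th = 5.143/17.14 = 0.3 A, and R_n = R_th = 17.14 Ω

Final answer: I_n = 0.3 A, R_n = 17.14 Ω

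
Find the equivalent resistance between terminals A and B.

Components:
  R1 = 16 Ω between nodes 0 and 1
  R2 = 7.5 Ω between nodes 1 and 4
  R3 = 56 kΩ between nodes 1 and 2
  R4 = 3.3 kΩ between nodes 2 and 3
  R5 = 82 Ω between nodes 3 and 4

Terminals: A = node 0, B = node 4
Reduce the network between node 0 (A) and node 4 (B) by series/parallel combination:
  Rs1 = R3 + R4 (series, joined only at node 2) = 56000 + 3300 = 59300 Ω
  Rs2 = R5 + Rs1 (series, joined only at node 3) = 82 + 59300 = 59380 Ω
  Rp1 = R2 ‖ Rs2 (parallel, both between nodes 1 and 4) = 1/(1/7.5 + 1/59380) = 7.499 Ω
  Rs3 = R1 + Rp1 (series, joined only at node 1) = 16 + 7.499 = 23.5 Ω
R_eq = 23.5 Ω

Final answer: 23.5 Ω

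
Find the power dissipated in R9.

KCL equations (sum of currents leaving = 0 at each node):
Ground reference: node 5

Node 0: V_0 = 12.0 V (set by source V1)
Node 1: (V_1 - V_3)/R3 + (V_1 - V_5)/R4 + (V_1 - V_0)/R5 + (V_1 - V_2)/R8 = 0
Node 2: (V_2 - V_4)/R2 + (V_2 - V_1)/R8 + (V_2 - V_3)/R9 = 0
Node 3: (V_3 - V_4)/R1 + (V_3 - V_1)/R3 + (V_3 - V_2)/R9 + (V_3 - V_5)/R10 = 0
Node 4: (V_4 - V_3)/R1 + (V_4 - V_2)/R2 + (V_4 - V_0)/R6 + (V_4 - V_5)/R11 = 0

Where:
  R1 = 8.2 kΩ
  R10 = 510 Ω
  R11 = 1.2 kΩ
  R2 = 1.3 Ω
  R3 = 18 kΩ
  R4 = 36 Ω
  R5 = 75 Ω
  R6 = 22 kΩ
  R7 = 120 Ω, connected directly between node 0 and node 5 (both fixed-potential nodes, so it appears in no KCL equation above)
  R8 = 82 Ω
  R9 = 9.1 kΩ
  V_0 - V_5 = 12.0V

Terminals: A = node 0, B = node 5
Nodal analysis, taking node 5 as the 0 V reference.
Source V1 fixes V_0 = 12 V.
KCL at each unknown node (sum of currents leaving = 0; resistances in Ω):
  Node 1: (V_1 - V_3)/18000 + (V_1 - 0)/36 + (V_1 - 12)/75 + (V_1 - V_2)/82 = 0
  Node 2: (V_2 - V_4)/1.3 + (V_2 - V_1)/82 + (V_2 - V_3)/9100 = 0
  Node 3: (V_3 - V_4)/8200 + (V_3 - V_1)/18000 + (V_3 - V_2)/9100 + (V_3 - 0)/510 = 0
  Node 4: (V_4 - V_3)/8200 + (V_4 - V_2)/1.3 + (V_4 - 12)/22000 + (V_4 - 0)/1200 = 0
Collecting terms (coefficients in siemens):
  0.05336·V_1 - 0.0122·V_2 - 0.00005556·V_3 = 0.16
  0.7815·V_2 - 0.0122·V_1 - 0.0001099·V_3 - 0.7692·V_4 = 0
  0.002248·V_3 - 0.00005556·V_1 - 0.0001099·V_2 - 0.000122·V_4 = 0
  0.7702·V_4 - 0.7692·V_2 - 0.000122·V_3 = 0.0005455
Solving these 4 simultaneous equations (Gaussian elimination) gives:
  V_1 = 3.808 V, V_2 = 3.539 V, V_3 = 0.4589 V, V_4 = 3.535 V
I_R9 = (V_2 - V_3)/R9 = (3.539 - 0.4589)/9100 = 0.0003385 A
P_R9 = I_R9² × R9 = (0.0003385)² × 9100 = 0.001043 W

Final answer: 0.001043 W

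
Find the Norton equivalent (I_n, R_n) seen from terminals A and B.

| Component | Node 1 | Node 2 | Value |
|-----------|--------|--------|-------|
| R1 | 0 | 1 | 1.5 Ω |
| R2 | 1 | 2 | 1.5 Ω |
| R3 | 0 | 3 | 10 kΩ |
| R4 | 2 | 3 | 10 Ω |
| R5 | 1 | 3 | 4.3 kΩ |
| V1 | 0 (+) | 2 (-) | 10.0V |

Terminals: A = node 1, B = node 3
Find the Thévenin equivalent first; then I_n = V_th/R_th and R_n = R_th.
Step 1 — V_th is the open-circuit voltage V_A - V_B (nothing connected across the terminals).
Nodal analysis, taking node 2 as the 0 V reference.
Source V1 fixes V_0 = 10 V.
KCL at each unknown node (sum of currents leaving = 0; resistances in Ω):
  Node 1: (V_1 - 10)/1.5 + (V_1 - 0)/1.5 + (V_1 - V_3)/4300 = 0
  Node 3: (V_3 - 10)/10000 + (V_3 - 0)/10 + (V_3 - V_1)/4300 = 0
Collecting terms (coefficients in siemens):
  1.334·V_1 - 0.0002326·V_3 = 6.667
  0.1003·V_3 - 0.0002326·V_1 = 0.001
Determinant D = (1.334)(0.1003) - (-0.0002326)(-0.0002326) = 0.1338
V_1 = [(6.667)(0.1003) - (-0.0002326)(0.001)]/D = 4.999 V
V_3 = [(1.334)(0.001) - (6.667)(-0.0002326)]/D = 0.02155 V
V_th = V_1 - V_3 = 4.999 - 0.02155 = 4.978 V
Step 2 — R_th: zero the source — replace V1 by a short circuit (node 2 merges into node 0) — and find the resistance seen between A (node 1) and B (node 3).
Reduce the network between node 1 (A) and node 3 (B) by series/parallel combination:
  Rp1 = R1 ‖ R2 (parallel, both between nodes 0 and 1) = 1/(1/1.5 + 1/1.5) = 0.75 Ω
  Rp2 = R3 ‖ R4 (parallel, both between nodes 0 and 3) = 1/(1/10000 + 1/10) = 9.99 Ω
  Rs1 = Rp1 + Rp2 (series, joined only at node 0) = 0.75 + 9.99 = 10.74 Ω
  Rp3 = R5 ‖ Rs1 (parallel, both between nodes 1 and 3) = 1/(1/4300 + 1/10.74) = 10.71 Ω
R_th = 10.71 Ω
I_n = V_th/R_th = 4.978/10.71 = 0.4646 A, and R_n = R_th = 10.71 Ω

Final answer: I_n = 0.4646 A, R_n = 10.71 Ω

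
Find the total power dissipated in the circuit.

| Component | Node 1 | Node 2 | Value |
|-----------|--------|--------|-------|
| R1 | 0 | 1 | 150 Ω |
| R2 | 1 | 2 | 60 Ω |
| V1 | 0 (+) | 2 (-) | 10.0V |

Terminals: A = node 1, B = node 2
Nodal analysis, taking node 2 as the 0 V reference.
Source V1 fixes V_0 = 10 V.
KCL at each unknown node (sum of currents leaving = 0; resistances in Ω):
  Node 1: (V_1 - 10)/150 + (V_1 - 0)/60 = 0
Collecting terms: 0.02333 × V_1 = 0.06667  =>  V_1 = 2.857 V
Power in each resistor, P = (ΔV)²/R:
  P_R1 = (10 - 2.857)²/150 = 0.3401 W
  P_R2 = (2.857 - 0)²/60 = 0.1361 W
P_total = P_R1 + P_R2 = 0.4762 W

Final answer: 0.4762 W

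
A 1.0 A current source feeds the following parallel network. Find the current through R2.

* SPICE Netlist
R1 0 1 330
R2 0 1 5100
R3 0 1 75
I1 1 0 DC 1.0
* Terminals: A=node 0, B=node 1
All resistors sit directly between nodes 0 and 1, so they are in parallel and share one voltage V; the full source current 1 A splits among them.
1/R_par = 1/330 + 1/5100 + 1/75 = 0.01656 S  =>  R_par = 60.39 Ω
V = I × R_par = 1 × 60.39 = 60.39 V
I_R2 = V/R2 = 60.39/5100 = 0.01184 A

Final answer: 0.01184 A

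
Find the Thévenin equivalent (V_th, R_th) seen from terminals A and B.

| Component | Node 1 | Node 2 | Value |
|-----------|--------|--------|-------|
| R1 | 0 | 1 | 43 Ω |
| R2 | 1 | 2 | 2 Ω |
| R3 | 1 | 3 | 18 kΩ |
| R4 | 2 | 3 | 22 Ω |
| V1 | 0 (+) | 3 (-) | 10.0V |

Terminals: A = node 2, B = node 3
Step 1 — V_th is the open-circuit voltage V_A - V_B (nothing connected across the terminals).
Nodal analysis, taking node 3 as the 0 V reference.
Source V1 fixes V_0 = 10 V.
KCL at each unknown node (sum of currents leaving = 0; resistances in Ω):
  Node 1: (V_1 - 10)/43 + (V_1 - V_2)/2 + (V_1 - 0)/18000 = 0
  Node 2: (V_2 - V_1)/2 + (V_2 - 0)/22 = 0
Collecting terms (coefficients in siemens):
  0.5233·V_1 - 0.5·V_2 = 0.2326
  0.5455·V_2 - 0.5·V_1 = 0
Determinant D = (0.5233)(0.5455) - (-0.5)(-0.5) = 0.03544
V_1 = [(0.2326)(0.5455) - (-0.5)(0)]/D = 3.579 V
V_2 = [(0.5233)(0) - (0.2326)(-0.5)]/D = 3.281 V
V_th = V_2 - V_3 = 3.281 - 0 = 3.281 V
Step 2 — R_th: zero the source — replace V1 by a short circuit (node 3 merges into node 0) — and find the resistance seen between A (node 2) and B (node 0).
Reduce the network between node 2 (A) and node 0 (B) by series/parallel combination:
  Rp1 = R1 ‖ R3 (parallel, both between nodes 0 and 1) = 1/(1/43 + 1/18000) = 42.9 Ω
  Rs1 = R2 + Rp1 (series, joined only at node 1) = 2 + 42.9 = 44.9 Ω
  Rp2 = R4 ‖ Rs1 (parallel, both between nodes 0 and 2) = 1/(1/22 + 1/44.9) = 14.77 Ω
R_th = 14.77 Ω

Final answer: V_th = 3.281 V, R_th = 14.77 Ω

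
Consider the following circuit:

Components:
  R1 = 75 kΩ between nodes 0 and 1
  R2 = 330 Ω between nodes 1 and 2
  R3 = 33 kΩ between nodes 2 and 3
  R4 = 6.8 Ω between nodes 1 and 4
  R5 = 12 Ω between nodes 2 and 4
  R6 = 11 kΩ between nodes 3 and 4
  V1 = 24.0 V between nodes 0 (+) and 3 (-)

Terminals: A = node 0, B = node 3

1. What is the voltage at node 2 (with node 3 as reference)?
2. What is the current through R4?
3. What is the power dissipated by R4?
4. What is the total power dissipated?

Nodal analysis, taking node 3 as the 0 V reference.
Source V1 fixes V_0 = 24 V.
KCL at each unknown node (sum of currents leaving = 0; resistances in Ω):
  Node 1: (V_1 - 24)/75000 + (V_1 - V_2)/330 + (V_1 - V_4)/6.8 = 0
  Node 2: (V_2 - V_1)/330 + (V_2 - 0)/33000 + (V_2 - V_4)/12 = 0
  Node 4: (V_4 - V_1)/6.8 + (V_4 - V_2)/12 + (V_4 - 0)/11000 = 0
Collecting terms (coefficients in siemens):
  0.1501·V_1 - 0.00303·V_2 - 0.1471·V_4 = 0.00032
  0.08639·V_2 - 0.00303·V_1 - 0.08333·V_4 = 0
  0.2305·V_4 - 0.1471·V_1 - 0.08333·V_2 = 0
Solving these 3 simultaneous equations (Gaussian elimination) gives:
  V_1 = 2.38 V, V_2 = 2.378 V, V_4 = 2.378 V
Part 1:
  Read off the nodal solution: V_2 = 2.378 V
Part 2:
  I_R4 = (V_1 - V_4)/R4 = (2.38 - 2.378)/6.8 = 0.0002802 A
  Magnitude: I_R4 = 0.0002802 A
Part 3:
  I_R4 = (V_1 - V_4)/R4 = (2.38 - 2.378)/6.8 = 0.0002802 A
  P_R4 = I_R4² × R4 = (0.0002802)² × 6.8 = 0.0000005337 W
Part 4:
  Power in each resistor, P = (ΔV)²/R:
    P_R1 = (24 - 2.38)²/75000 = 0.006232 W
    P_R2 = (2.38 - 2.378)²/330 = 0.00000002164 W
    P_R3 = (2.378 - 0)²/33000 = 0.0001713 W
    P_R4 = (2.38 - 2.378)²/6.8 = 0.0000005337 W
    P_R5 = (2.378 - 2.378)²/12 = 0.00000004907 W
    P_R6 = (0 - 2.378)²/11000 = 0.0005142 W
  P_total = P_R1 + P_R2 + P_R3 + P_R4 + P_R5 + P_R6 = 0.006918 W

Final answers:
1. V_2 = 2.378 V
2. I_R4 = 0.0002802 A
3. P_R4 = 5.337e-07 W
4. P_total = 0.006918 W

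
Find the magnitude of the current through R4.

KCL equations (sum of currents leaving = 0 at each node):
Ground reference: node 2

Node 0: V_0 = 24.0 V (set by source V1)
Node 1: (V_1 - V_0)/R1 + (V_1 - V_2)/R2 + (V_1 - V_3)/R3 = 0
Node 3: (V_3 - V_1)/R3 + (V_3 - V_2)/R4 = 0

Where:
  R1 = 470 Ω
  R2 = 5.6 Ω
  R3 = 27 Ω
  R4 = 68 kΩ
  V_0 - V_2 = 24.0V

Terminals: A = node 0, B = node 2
Nodal analysis, taking node 2 as the 0 V reference.
Source V1 fixes V_0 = 24 V.
KCL at each unknown node (sum of currents leaving = 0; resistances in Ω):
  Node 1: (V_1 - 24)/470 + (V_1 - 0)/5.6 + (V_1 - V_3)/27 = 0
  Node 3: (V_3 - V_1)/27 + (V_3 - 0)/68000 = 0
Collecting terms (coefficients in siemens):
  0.2177·V_1 - 0.03704·V_3 = 0.05106
  0.03705·V_3 - 0.03704·V_1 = 0
Determinant D = (0.2177)(0.03705) - (-0.03704)(-0.03704) = 0.006696
V_1 = [(0.05106)(0.03705) - (-0.03704)(0)]/D = 0.2826 V
V_3 = [(0.2177)(0) - (0.05106)(-0.03704)]/D = 0.2825 V
I_R4 = (V_2 - V_3)/R4 = (0 - 0.2825)/68000 = -0.000004154 A
|I_R4| = 0.000004154 A

Final answer: |I_R4| = 4.154e-06 A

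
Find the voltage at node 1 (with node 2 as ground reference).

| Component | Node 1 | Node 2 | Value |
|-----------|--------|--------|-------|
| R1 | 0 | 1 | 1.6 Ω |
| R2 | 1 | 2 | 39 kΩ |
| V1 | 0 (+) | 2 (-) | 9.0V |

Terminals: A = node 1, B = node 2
Nodal analysis, taking node 2 as the 0 V reference.
Source V1 fixes V_0 = 9 V.
KCL at each unknown node (sum of currents leaving = 0; resistances in Ω):
  Node 1: (V_1 - 9)/1.6 + (V_1 - 0)/39000 = 0
Collecting terms: 0.625 × V_1 = 5.625  =>  V_1 = 9 V
The requested potential is V_1 = 9 V.

Final answer: V_1 = 9 V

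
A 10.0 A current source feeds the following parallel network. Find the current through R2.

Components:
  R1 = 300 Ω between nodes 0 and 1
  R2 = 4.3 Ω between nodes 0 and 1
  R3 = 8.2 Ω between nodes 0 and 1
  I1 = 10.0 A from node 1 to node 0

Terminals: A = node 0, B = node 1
All resistors sit directly between nodes 0 and 1, so they are in parallel and share one voltage V; the full source current 10 A splits among them.
1/R_par = 1/300 + 1/4.3 + 1/8.2 = 0.3578 S  =>  R_par = 2.795 Ω
V = I × R_par = 10 × 2.795 = 27.95 V
I_R2 = V/R2 = 27.95/4.3 = 6.499 A

Final answer: 6.499 A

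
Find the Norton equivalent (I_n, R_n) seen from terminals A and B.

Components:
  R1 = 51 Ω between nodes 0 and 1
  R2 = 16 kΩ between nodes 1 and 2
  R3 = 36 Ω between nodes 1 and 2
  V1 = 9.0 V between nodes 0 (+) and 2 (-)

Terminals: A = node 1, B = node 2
Find the Thévenin equivalent first; then I_n = V_th/R_th and R_n = R_th.
Step 1 — V_th is the open-circuit voltage V_A - V_B (nothing connected across the terminals).
Nodal analysis, taking node 2 as the 0 V reference.
Source V1 fixes V_0 = 9 V.
KCL at each unknown node (sum of currents leaving = 0; resistances in Ω):
  Node 1: (V_1 - 9)/51 + (V_1 - 0)/16000 + (V_1 - 0)/36 = 0
Collecting terms: 0.04745 × V_1 = 0.1765  =>  V_1 = 3.719 V
V_th = V_1 - V_2 = 3.719 - 0 = 3.719 V
Step 2 — R_th: zero the source — replace V1 by a short circuit (node 2 merges into node 0) — and find the resistance seen between A (node 1) and B (node 0).
Reduce the network between node 1 (A) and node 0 (B) by series/parallel combination:
  Rp1 = R1 ‖ R2 ‖ R3 (parallel, all between nodes 0 and 1) = 1/(1/51 + 1/16000 + 1/36) = 21.08 Ω
R_th = 21.08 Ω
I_n = V_th/R_th = 3.719/21.08 = 0.1765 A, and R_n = R_th = 21.08 Ω

Final answer: I_n = 0.1765 A, R_n = 21.08 Ω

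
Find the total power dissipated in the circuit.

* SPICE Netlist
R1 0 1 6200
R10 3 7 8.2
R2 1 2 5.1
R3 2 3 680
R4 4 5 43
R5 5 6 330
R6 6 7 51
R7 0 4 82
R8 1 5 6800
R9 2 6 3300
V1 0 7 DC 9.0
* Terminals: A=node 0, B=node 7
Nodal analysis, taking node 7 as the 0 V reference.
Source V1 fixes V_0 = 9 V.
KCL at each unknown node (sum of currents leaving = 0; resistances in Ω):
  Node 1: (V_1 - 9)/6200 + (V_1 - V_2)/5.1 + (V_1 - V_5)/6800 = 0
  Node 2: (V_2 - V_1)/5.1 + (V_2 - V_3)/680 + (V_2 - V_6)/3300 = 0
  Node 3: (V_3 - V_2)/680 + (V_3 - 0)/8.2 = 0
  Node 4: (V_4 - V_5)/43 + (V_4 - 9)/82 = 0
  Node 5: (V_5 - V_4)/43 + (V_5 - V_6)/330 + (V_5 - V_1)/6800 = 0
  Node 6: (V_6 - V_5)/330 + (V_6 - 0)/51 + (V_6 - V_2)/3300 = 0
Collecting terms (coefficients in siemens):
  0.1964·V_1 - 0.1961·V_2 - 0.0001471·V_5 = 0.001452
  0.1979·V_2 - 0.1961·V_1 - 0.001471·V_3 - 0.000303·V_6 = 0
  0.1234·V_3 - 0.001471·V_2 = 0
  0.03545·V_4 - 0.02326·V_5 = 0.1098
  0.02643·V_5 - 0.0001471·V_1 - 0.02326·V_4 - 0.00303·V_6 = 0
  0.02294·V_6 - 0.000303·V_2 - 0.00303·V_5 = 0
Solving these 6 simultaneous equations (Gaussian elimination) gives:
  V_1 = 1.322 V, V_2 = 1.312 V, V_3 = 0.01563 V, V_4 = 7.494 V
  V_5 = 6.704 V, V_6 = 0.9028 V
Power in each resistor, P = (ΔV)²/R:
  P_R1 = (9 - 1.322)²/6200 = 0.009508 W
  P_R2 = (1.322 - 1.312)²/5.1 = 0.00002101 W
  P_R3 = (1.312 - 0.01563)²/680 = 0.00247 W
  P_R4 = (7.494 - 6.704)²/43 = 0.01451 W
  P_R5 = (6.704 - 0.9028)²/330 = 0.102 W
  P_R6 = (0.9028 - 0)²/51 = 0.01598 W
  P_R7 = (9 - 7.494)²/82 = 0.02767 W
  P_R8 = (1.322 - 6.704)²/6800 = 0.004259 W
  P_R9 = (1.312 - 0.9028)²/3300 = 0.00005065 W
  P_R10 = (0.01563 - 0)²/8.2 = 0.00002979 W
P_total = P_R1 + P_R2 + P_R3 + P_R4 + P_R5 + P_R6 + P_R7 + P_R8 + P_R9 + P_R10 = 0.1765 W

Final answer: 0.1765 W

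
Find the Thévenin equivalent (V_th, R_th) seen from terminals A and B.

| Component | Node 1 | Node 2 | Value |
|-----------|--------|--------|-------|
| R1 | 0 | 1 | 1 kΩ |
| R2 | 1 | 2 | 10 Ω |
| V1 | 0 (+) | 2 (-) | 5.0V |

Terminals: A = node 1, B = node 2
Step 1 — V_th is the open-circuit voltage V_A - V_B (nothing connected across the terminals).
Nodal analysis, taking node 2 as the 0 V reference.
Source V1 fixes V_0 = 5 V.
KCL at each unknown node (sum of currents leaving = 0; resistances in Ω):
  Node 1: (V_1 - 5)/1000 + (V_1 - 0)/10 = 0
Collecting terms: 0.101 × V_1 = 0.005  =>  V_1 = 0.0495 V
V_th = V_1 - V_2 = 0.0495 - 0 = 0.0495 V
Step 2 — R_th: zero the source — replace V1 by a short circuit (node 2 merges into node 0) — and find the resistance seen between A (node 1) and B (node 0).
Reduce the network between node 1 (A) and node 0 (B) by series/parallel combination:
  Rp1 = R1 ‖ R2 (parallel, both between nodes 0 and 1) = 1/(1/1000 + 1/10) = 9.901 Ω
R_th = 9.901 Ω

Final answer: V_th = 0.0495 V, R_th = 9.901 Ω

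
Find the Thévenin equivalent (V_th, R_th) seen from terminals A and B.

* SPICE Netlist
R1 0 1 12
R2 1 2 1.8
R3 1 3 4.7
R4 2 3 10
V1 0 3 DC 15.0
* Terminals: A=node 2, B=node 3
Step 1 — V_th is the open-circuit voltage V_A - V_B (nothing connected across the terminals).
Nodal analysis, taking node 3 as the 0 V reference.
Source V1 fixes V_0 = 15 V.
KCL at each unknown node (sum of currents leaving = 0; resistances in Ω):
  Node 1: (V_1 - 15)/12 + (V_1 - V_2)/1.8 + (V_1 - 0)/4.7 = 0
  Node 2: (V_2 - V_1)/1.8 + (V_2 - 0)/10 = 0
Collecting terms (coefficients in siemens):
  0.8517·V_1 - 0.5556·V_2 = 1.25
  0.6556·V_2 - 0.5556·V_1 = 0
Determinant D = (0.8517)(0.6556) - (-0.5556)(-0.5556) = 0.2497
V_1 = [(1.25)(0.6556) - (-0.5556)(0)]/D = 3.282 V
V_2 = [(0.8517)(0) - (1.25)(-0.5556)]/D = 2.782 V
V_th = V_2 - V_3 = 2.782 - 0 = 2.782 V
Step 2 — R_th: zero the source — replace V1 by a short circuit (node 3 merges into node 0) — and find the resistance seen between A (node 2) and B (node 0).
Reduce the network between node 2 (A) and node 0 (B) by series/parallel combination:
  Rp1 = R1 ‖ R3 (parallel, both between nodes 0 and 1) = 1/(1/12 + 1/4.7) = 3.377 Ω
  Rs1 = R2 + Rp1 (series, joined only at node 1) = 1.8 + 3.377 = 5.177 Ω
  Rp2 = R4 ‖ Rs1 (parallel, both between nodes 0 and 2) = 1/(1/10 + 1/5.177) = 3.411 Ω
R_th = 3.411 Ω

Final answer: V_th = 2.782 V, R_th = 3.411 Ω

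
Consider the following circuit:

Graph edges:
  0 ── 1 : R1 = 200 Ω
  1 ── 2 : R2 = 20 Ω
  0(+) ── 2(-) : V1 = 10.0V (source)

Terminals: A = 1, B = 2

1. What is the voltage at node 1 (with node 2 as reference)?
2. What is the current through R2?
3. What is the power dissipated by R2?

Nodal analysis, taking node 2 as the 0 V reference.
Source V1 fixes V_0 = 10 V.
KCL at each unknown node (sum of currents leaving = 0; resistances in Ω):
  Node 1: (V_1 - 10)/200 + (V_1 - 0)/20 = 0
Collecting terms: 0.055 × V_1 = 0.05  =>  V_1 = 0.9091 V
Part 1:
  Read off the nodal solution: V_1 = 0.9091 V
Part 2:
  I_R2 = (V_1 - V_2)/R2 = (0.9091 - 0)/20 = 0.04545 A
  Magnitude: I_R2 = 0.04545 A
Part 3:
  I_R2 = (V_1 - V_2)/R2 = (0.9091 - 0)/20 = 0.04545 A
  P_R2 = I_R2² × R2 = (0.04545)² × 20 = 0.04132 W

Final answers:
1. V_1 = 0.9091 V
2. I_R2 = 0.04545 A
3. P_R2 = 0.04132 W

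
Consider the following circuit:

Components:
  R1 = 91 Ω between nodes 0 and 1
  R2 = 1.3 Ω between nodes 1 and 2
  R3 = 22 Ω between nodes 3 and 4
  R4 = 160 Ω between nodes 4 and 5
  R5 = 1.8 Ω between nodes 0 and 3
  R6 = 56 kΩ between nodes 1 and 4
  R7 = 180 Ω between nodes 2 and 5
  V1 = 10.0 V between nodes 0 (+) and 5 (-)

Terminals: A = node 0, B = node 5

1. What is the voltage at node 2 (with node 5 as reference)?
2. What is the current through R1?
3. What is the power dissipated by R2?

Nodal analysis, taking node 5 as the 0 V reference.
Source V1 fixes V_0 = 10 V.
KCL at each unknown node (sum of currents leaving = 0; resistances in Ω):
  Node 1: (V_1 - 10)/91 + (V_1 - V_2)/1.3 + (V_1 - V_4)/56000 = 0
  Node 2: (V_2 - V_1)/1.3 + (V_2 - 0)/180 = 0
  Node 3: (V_3 - V_4)/22 + (V_3 - 10)/1.8 = 0
  Node 4: (V_4 - V_3)/22 + (V_4 - 0)/160 + (V_4 - V_1)/56000 = 0
Collecting terms (coefficients in siemens):
  0.7802·V_1 - 0.7692·V_2 - 0.00001786·V_4 = 0.1099
  0.7748·V_2 - 0.7692·V_1 = 0
  0.601·V_3 - 0.04545·V_4 = 5.556
  0.05172·V_4 - 0.00001786·V_1 - 0.04545·V_3 = 0
Solving these 4 simultaneous equations (Gaussian elimination) gives:
  V_1 = 6.66 V, V_2 = 6.613 V, V_3 = 9.902 V, V_4 = 8.704 V
Part 1:
  Read off the nodal solution: V_2 = 6.613 V
Part 2:
  I_R1 = (V_0 - V_1)/R1 = (10 - 6.66)/91 = 0.0367 A
  Magnitude: I_R1 = 0.0367 A
Part 3:
  I_R2 = (V_1 - V_2)/R2 = (6.66 - 6.613)/1.3 = 0.03674 A
  P_R2 = I_R2² × R2 = (0.03674)² × 1.3 = 0.001754 W

Final answers:
1. V_2 = 6.613 V
2. I_R1 = 0.0367 A
3. P_R2 = 0.001754 W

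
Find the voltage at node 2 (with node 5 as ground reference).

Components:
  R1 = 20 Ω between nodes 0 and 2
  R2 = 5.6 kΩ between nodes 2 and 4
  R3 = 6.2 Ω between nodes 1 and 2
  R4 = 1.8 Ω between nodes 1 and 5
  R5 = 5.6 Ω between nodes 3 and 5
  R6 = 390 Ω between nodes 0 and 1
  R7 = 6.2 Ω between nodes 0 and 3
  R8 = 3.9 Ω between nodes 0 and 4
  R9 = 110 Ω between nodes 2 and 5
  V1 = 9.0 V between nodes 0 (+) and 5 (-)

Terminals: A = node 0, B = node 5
Nodal analysis, taking node 5 as the 0 V reference.
Source V1 fixes V_0 = 9 V.
KCL at each unknown node (sum of currents leaving = 0; resistances in Ω):
  Node 1: (V_1 - V_2)/6.2 + (V_1 - 0)/1.8 + (V_1 - 9)/390 = 0
  Node 2: (V_2 - 9)/20 + (V_2 - V_4)/5600 + (V_2 - V_1)/6.2 + (V_2 - 0)/110 = 0
  Node 3: (V_3 - 0)/5.6 + (V_3 - 9)/6.2 = 0
  Node 4: (V_4 - V_2)/5600 + (V_4 - 9)/3.9 = 0
Collecting terms (coefficients in siemens):
  0.7194·V_1 - 0.1613·V_2 = 0.02308
  0.2206·V_2 - 0.1613·V_1 - 0.0001786·V_4 = 0.45
  0.3399·V_3 = 1.452
  0.2566·V_4 - 0.0001786·V_2 = 2.308
Solving these 4 simultaneous equations (Gaussian elimination) gives:
  V_1 = 0.5874 V, V_2 = 2.477 V, V_3 = 4.271 V, V_4 = 8.995 V
The requested potential is V_2 = 2.477 V.

Final answer: V_2 = 2.477 V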